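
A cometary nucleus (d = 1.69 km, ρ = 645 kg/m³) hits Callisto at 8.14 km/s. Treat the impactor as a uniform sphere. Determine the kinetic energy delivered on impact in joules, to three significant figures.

d = 1690 m; v = 8140 m/s.
Mass m = (π/6) ρ d³ = (π/6) × 645 × (1690)³ = 1.630 × 10^12 kg
E = ½ m v² = 0.5 × 1.630 × 10^12 × (8140)² = 5.400 × 10^19 J

E ≈ 5.40 × 10^19 J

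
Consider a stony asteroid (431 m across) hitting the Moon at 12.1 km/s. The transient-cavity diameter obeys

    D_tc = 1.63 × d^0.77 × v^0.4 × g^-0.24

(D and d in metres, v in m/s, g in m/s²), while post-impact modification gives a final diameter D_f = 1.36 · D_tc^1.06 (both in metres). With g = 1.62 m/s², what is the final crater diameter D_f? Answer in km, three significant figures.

v = 12100 m/s.
d^0.77 = 431^0.77 = 106.8
v^0.4 = 12100^0.4 = 42.96
g^-0.24 = 1.62^-0.24 = 0.8907
D_tc = 1.63 × 106.8 × 42.96 × 0.8907 = 6661 m
D_f = 1.36 × (6661)^1.06 = 15364 m
     = 15.36 km

D_f ≈ 15.4 km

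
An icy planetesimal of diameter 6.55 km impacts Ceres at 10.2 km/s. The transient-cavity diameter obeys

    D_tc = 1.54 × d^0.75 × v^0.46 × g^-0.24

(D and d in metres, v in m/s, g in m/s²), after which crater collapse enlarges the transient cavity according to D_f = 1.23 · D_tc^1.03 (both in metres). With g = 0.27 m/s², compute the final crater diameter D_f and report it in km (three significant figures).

In SI: d = 6550 m, v = 10200 m/s.
d^0.75 = 6550^0.75 = 728.1
v^0.46 = 10200^0.46 = 69.82
g^-0.24 = 0.27^-0.24 = 1.369
D_tc = 1.54 × 728.1 × 69.82 × 1.369 = 1.072 × 10^5 m
D_f = 1.23 × (1.072 × 10^5)^1.03 = 1.866 × 10^5 m
     = 186.6 km

D_f ≈ 187 km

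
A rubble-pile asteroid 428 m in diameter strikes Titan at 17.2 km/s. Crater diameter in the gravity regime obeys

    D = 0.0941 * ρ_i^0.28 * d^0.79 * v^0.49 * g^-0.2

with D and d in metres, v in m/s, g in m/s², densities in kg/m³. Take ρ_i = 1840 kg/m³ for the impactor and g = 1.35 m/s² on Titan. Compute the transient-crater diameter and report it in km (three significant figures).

D ≈ 10.4 km

In SI units: v = 17200 m/s.
ρ_i^0.28 = 1840^0.28 = 8.206
d^0.79 = 428^0.79 = 119.9
v^0.49 = 17200^0.49 = 119.0
g^-0.2 = 1.35^-0.2 = 0.9417
D = 0.0941 × 8.206 × 119.9 × 119.0 × 0.9417 = 10375 m
   = 10.38 km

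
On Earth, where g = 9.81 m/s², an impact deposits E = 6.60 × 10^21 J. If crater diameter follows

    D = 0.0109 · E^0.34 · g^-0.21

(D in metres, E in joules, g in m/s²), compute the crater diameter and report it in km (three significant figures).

D ≈ 177 km

E^0.34 = (6.60 × 10^21)^0.34 = 2.622 × 10^7
g^-0.21 = 9.81^-0.21 = 0.6191
D = 0.0109 × 2.622 × 10^7 × 0.6191 = 1.769 × 10^5 m
   = 176.9 km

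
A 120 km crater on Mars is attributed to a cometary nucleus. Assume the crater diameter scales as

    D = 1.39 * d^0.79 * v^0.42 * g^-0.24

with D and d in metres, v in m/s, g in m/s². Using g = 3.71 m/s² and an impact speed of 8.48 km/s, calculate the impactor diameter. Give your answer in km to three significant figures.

Rearranging for d: d = [D / (1.39 · 8480^0.42 · 3.71^-0.24)]^(1/0.79).
D = 120000 m.
8480^0.42 = 44.66
3.71^-0.24 = 0.7300
Denominator = 1.39 × 44.66 × 0.7300 = 45.32
D / 45.32 = 120000 / 45.32 = 2648
d = 2648^(1/0.79) = 2648^1.2658 = 21514 m

d ≈ 21.5 km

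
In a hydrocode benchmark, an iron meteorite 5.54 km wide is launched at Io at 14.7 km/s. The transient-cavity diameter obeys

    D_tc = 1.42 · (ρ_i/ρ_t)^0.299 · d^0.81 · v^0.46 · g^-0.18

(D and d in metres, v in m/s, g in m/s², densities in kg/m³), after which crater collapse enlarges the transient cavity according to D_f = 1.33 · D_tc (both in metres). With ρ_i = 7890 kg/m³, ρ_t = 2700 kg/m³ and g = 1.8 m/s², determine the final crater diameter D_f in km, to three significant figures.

D_f ≈ 208 km

In SI: d = 5540 m, v = 14700 m/s.
(ρ_i/ρ_t)^0.299 = (7890/2700)^0.299 = 1.378
d^0.81 = 5540^0.81 = 1077
v^0.46 = 14700^0.46 = 82.60
g^-0.18 = 1.8^-0.18 = 0.8996
D_tc = 1.42 × 1.378 × 1077 × 82.60 × 0.8996 = 1.566 × 10^5 m
D_f = 1.33 × 1.566 × 10^5 = 2.083 × 10^5 m
     = 208.3 km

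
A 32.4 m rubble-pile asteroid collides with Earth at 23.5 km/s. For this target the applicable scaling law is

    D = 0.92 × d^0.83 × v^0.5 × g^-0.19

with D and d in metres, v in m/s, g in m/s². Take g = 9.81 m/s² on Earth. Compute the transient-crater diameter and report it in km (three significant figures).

In SI units: v = 23500 m/s.
d^0.83 = 32.4^0.83 = 17.94
v^0.5 = 23500^0.5 = 153.3
g^-0.19 = 9.81^-0.19 = 0.6480
D = 0.92 × 17.94 × 153.3 × 0.6480 = 1640 m
   = 1.640 km

D ≈ 1.64 km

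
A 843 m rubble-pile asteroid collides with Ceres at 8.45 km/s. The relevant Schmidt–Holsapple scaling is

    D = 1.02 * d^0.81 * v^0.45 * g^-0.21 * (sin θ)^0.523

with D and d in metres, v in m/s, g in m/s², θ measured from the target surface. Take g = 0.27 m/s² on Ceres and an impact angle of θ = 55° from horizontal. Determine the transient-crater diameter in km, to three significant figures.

D ≈ 16.6 km

In SI units: v = 8450 m/s.
d^0.81 = 843^0.81 = 234.4
v^0.45 = 8450^0.45 = 58.49
g^-0.21 = 0.27^-0.21 = 1.316
(sin 55°)^0.523 = 0.8192^0.523 = 0.9010
D = 1.02 × 234.4 × 58.49 × 1.316 × 0.9010 = 16581 m
   = 16.58 km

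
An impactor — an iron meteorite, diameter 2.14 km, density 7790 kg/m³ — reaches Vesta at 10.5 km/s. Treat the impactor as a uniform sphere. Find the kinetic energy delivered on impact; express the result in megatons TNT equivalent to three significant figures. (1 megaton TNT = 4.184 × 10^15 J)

d = 2140 m; v = 10500 m/s.
Mass m = (π/6) ρ d³ = (π/6) × 7790 × (2140)³ = 3.997 × 10^13 kg
E = ½ m v² = 0.5 × 3.997 × 10^13 × (10500)² = 2.203 × 10^21 J
   = 2.203 × 10^21 / 4.184×10^15 = 5.265 × 10^5 Mt

E ≈ 5.27 × 10^5 Mt TNT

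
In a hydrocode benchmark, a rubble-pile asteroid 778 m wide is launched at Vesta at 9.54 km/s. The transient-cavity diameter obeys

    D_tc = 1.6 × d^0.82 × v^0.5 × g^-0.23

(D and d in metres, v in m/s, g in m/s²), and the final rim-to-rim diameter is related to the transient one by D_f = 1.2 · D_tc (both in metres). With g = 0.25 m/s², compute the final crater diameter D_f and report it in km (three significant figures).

v = 9540 m/s.
d^0.82 = 778^0.82 = 234.7
v^0.5 = 9540^0.5 = 97.67
g^-0.23 = 0.25^-0.23 = 1.376
D_tc = 1.6 × 234.7 × 97.67 × 1.376 = 50470 m
D_f = 1.2 × 50470 = 60564 m
     = 60.56 km

D_f ≈ 60.6 km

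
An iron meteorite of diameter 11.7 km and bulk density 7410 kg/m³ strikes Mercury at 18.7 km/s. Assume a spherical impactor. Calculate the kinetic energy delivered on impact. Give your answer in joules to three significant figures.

E ≈ 1.09 × 10^24 J

d = 11700 m; v = 18700 m/s.
Mass m = (π/6) ρ d³ = (π/6) × 7410 × (11700)³ = 6.214 × 10^15 kg
E = ½ m v² = 0.5 × 6.214 × 10^15 × (18700)² = 1.086 × 10^24 J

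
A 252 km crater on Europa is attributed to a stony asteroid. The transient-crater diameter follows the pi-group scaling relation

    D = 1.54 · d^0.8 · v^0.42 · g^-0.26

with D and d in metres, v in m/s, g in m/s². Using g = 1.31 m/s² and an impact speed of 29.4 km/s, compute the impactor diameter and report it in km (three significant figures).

Rearranging for d: d = [D / (1.54 · 29400^0.42 · 1.31^-0.26)]^(1/0.8).
D = 252000 m.
29400^0.42 = 75.28
1.31^-0.26 = 0.9322
Denominator = 1.54 × 75.28 × 0.9322 = 108.1
D / 108.1 = 252000 / 108.1 = 2331
d = 2331^(1/0.8) = 2331^1.25 = 16197 m

d ≈ 16.2 km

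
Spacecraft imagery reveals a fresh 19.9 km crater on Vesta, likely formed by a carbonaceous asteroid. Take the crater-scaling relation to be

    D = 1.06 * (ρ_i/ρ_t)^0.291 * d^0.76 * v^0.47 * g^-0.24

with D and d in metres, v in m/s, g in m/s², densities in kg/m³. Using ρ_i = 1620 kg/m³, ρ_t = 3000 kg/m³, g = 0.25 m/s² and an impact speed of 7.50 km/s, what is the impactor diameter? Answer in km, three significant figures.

Rearranging for d: d = [D / (1.06 · (1620/3000)^0.291 · 7500^0.47 · 0.25^-0.24)]^(1/0.76).
D = 19900 m.
(1620/3000)^0.291 = 0.8358
7500^0.47 = 66.26
0.25^-0.24 = 1.395
Denominator = 1.06 × 0.8358 × 66.26 × 1.395 = 81.89
D / 81.89 = 19900 / 81.89 = 243.0
d = 243.0^(1/0.76) = 243.0^1.3158 = 1377 m

d ≈ 1.38 km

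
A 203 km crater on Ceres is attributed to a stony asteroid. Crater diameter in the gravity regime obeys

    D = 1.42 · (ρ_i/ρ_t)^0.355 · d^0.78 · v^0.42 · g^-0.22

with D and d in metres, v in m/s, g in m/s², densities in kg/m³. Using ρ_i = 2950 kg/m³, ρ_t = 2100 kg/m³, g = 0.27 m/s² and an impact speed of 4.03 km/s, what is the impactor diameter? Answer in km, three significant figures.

d ≈ 27.6 km

Rearranging for d: d = [D / (1.42 · (2950/2100)^0.355 · 4030^0.42 · 0.27^-0.22)]^(1/0.78).
D = 203000 m.
(2950/2100)^0.355 = 1.128
4030^0.42 = 32.68
0.27^-0.22 = 1.334
Denominator = 1.42 × 1.128 × 32.68 × 1.334 = 69.83
D / 69.83 = 203000 / 69.83 = 2907
d = 2907^(1/0.78) = 2907^1.2821 = 27573 m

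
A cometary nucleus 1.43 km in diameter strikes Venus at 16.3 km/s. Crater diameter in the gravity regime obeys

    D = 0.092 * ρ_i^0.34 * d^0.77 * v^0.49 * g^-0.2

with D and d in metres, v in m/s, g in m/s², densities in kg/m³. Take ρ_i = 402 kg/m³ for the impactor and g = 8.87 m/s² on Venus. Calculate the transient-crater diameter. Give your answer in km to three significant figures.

In SI units: d = 1430 m, v = 16300 m/s.
ρ_i^0.34 = 402^0.34 = 7.681
d^0.77 = 1430^0.77 = 268.9
v^0.49 = 16300^0.49 = 115.9
g^-0.2 = 8.87^-0.2 = 0.6463
D = 0.092 × 7.681 × 268.9 × 115.9 × 0.6463 = 14234 m
   = 14.23 km

D ≈ 14.2 km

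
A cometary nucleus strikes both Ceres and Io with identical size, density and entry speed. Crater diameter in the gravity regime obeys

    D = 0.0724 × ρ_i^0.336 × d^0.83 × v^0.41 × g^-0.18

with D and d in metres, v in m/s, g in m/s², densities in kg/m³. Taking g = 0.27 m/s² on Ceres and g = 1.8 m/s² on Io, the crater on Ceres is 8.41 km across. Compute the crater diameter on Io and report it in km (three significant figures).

All impactor-dependent factors cancel in the ratio, leaving D_Io/D_Ceres = (g_Io/g_Ceres)^-0.18.
(1.8/0.27)^-0.18 = 6.667^-0.18 = 0.7107
D_Io = 0.7107 × 8.41 km = 5.98 km

D ≈ 5.98 km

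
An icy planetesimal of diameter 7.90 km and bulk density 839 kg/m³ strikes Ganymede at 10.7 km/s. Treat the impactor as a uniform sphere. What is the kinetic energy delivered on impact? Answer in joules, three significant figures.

E ≈ 1.24 × 10^22 J

d = 7900 m; v = 10700 m/s.
Mass m = (π/6) ρ d³ = (π/6) × 839 × (7900)³ = 2.166 × 10^14 kg
E = ½ m v² = 0.5 × 2.166 × 10^14 × (10700)² = 1.240 × 10^22 J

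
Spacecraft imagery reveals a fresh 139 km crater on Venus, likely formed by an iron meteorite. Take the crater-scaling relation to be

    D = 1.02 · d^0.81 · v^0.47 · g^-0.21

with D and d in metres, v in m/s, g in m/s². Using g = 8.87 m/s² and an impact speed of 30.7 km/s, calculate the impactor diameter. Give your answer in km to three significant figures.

Rearranging for d: d = [D / (1.02 · 30700^0.47 · 8.87^-0.21)]^(1/0.81).
D = 139000 m.
30700^0.47 = 128.5
8.87^-0.21 = 0.6323
Denominator = 1.02 × 128.5 × 0.6323 = 82.88
D / 82.88 = 139000 / 82.88 = 1677
d = 1677^(1/0.81) = 1677^1.2346 = 9572 m

d ≈ 9.57 km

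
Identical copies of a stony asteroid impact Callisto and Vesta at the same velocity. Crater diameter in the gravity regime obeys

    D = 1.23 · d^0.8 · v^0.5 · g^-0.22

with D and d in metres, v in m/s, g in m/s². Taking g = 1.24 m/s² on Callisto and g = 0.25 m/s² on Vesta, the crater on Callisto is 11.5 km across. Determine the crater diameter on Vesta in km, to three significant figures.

D ≈ 16.4 km

All impactor-dependent factors cancel in the ratio, leaving D_Vesta/D_Callisto = (g_Vesta/g_Callisto)^-0.22.
(0.25/1.24)^-0.22 = 0.2016^-0.22 = 1.422
D_Vesta = 1.422 × 11.5 km = 16.4 km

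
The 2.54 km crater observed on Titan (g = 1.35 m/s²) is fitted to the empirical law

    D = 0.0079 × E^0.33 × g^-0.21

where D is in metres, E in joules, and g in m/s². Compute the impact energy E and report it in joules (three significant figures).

E ≈ 5.91 × 10^16 J

Rearranging: E = [D / (0.0079 · g^-0.21)]^(1/0.33).
D = 2540 m.
g^-0.21 = 1.35^-0.21 = 0.9389
D / (0.0079 × 0.9389) = 2540 / (7.417 × 10^-3) = 3.425 × 10^5
E = (3.425 × 10^5)^3.0303 = 5.911 × 10^16 J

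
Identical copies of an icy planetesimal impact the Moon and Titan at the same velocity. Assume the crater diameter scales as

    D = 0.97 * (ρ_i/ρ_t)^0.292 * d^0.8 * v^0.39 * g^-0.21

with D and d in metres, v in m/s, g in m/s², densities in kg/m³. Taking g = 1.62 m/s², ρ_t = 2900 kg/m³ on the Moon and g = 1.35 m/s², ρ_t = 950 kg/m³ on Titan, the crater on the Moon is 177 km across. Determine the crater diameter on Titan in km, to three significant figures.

The impactor-only factors (d, v, ρ_i) cancel in the ratio, leaving D_Titan/D_Moon = (g_Titan/g_Moon)^-0.21 · (ρ_t,Moon/ρ_t,Titan)^0.292.
(1.35/1.62)^-0.21 = 0.8333^-0.21 = 1.039
(2900/950)^0.292 = 3.053^0.292 = 1.385
Ratio = 1.039 × 1.385 = 1.439
D_Titan = 1.439 × 177 km = 255 km

D ≈ 255 km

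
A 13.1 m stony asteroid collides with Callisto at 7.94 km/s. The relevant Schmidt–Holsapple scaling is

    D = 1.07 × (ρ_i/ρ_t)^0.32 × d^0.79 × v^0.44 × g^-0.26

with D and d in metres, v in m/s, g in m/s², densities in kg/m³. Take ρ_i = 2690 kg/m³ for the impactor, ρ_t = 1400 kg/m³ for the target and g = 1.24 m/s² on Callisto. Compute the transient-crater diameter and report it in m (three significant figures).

In SI units: v = 7940 m/s.
(ρ_i/ρ_t)^0.32 = (2690/1400)^0.32 = 1.232
d^0.79 = 13.1^0.79 = 7.632
v^0.44 = 7940^0.44 = 51.99
g^-0.26 = 1.24^-0.26 = 0.9456
D = 1.07 × 1.232 × 7.632 × 51.99 × 0.9456 = 494.6 m

D ≈ 495 m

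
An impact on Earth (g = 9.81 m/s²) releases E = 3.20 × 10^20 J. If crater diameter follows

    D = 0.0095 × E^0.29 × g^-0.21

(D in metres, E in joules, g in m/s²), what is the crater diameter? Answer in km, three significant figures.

E^0.29 = (3.20 × 10^20)^0.29 = 8.841 × 10^5
g^-0.21 = 9.81^-0.21 = 0.6191
D = 0.0095 × 8.841 × 10^5 × 0.6191 = 5200 m
   = 5.200 km

D ≈ 5.20 km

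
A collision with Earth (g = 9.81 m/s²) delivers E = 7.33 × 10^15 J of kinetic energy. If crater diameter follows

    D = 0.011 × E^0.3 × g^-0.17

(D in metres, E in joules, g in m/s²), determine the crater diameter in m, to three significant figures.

E^0.3 = (7.33 × 10^15)^0.3 = 5.748 × 10^4
g^-0.17 = 9.81^-0.17 = 0.6783
D = 0.011 × 5.748 × 10^4 × 0.6783 = 428.9 m

D ≈ 429 m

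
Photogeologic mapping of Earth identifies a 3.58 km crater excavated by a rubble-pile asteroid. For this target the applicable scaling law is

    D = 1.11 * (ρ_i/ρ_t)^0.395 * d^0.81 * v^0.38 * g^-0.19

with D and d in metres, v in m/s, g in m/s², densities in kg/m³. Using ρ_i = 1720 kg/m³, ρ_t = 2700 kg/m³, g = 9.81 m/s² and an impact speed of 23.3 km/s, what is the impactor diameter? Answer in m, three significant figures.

d ≈ 408 m

Rearranging for d: d = [D / (1.11 · (1720/2700)^0.395 · 23300^0.38 · 9.81^-0.19)]^(1/0.81).
D = 3580 m.
(1720/2700)^0.395 = 0.8368
23300^0.38 = 45.67
9.81^-0.19 = 0.6480
Denominator = 1.11 × 0.8368 × 45.67 × 0.6480 = 27.49
D / 27.49 = 3580 / 27.49 = 130.2
d = 130.2^(1/0.81) = 130.2^1.2346 = 408.0 m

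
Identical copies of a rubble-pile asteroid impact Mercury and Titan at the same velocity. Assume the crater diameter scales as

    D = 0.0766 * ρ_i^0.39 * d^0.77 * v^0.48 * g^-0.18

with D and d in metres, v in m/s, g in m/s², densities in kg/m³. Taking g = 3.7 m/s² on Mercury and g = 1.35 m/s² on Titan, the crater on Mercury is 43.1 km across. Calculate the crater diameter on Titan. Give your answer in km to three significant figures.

D ≈ 51.7 km

All impactor-dependent factors cancel in the ratio, leaving D_Titan/D_Mercury = (g_Titan/g_Mercury)^-0.18.
(1.35/3.7)^-0.18 = 0.3649^-0.18 = 1.199
D_Titan = 1.199 × 43.1 km = 51.7 km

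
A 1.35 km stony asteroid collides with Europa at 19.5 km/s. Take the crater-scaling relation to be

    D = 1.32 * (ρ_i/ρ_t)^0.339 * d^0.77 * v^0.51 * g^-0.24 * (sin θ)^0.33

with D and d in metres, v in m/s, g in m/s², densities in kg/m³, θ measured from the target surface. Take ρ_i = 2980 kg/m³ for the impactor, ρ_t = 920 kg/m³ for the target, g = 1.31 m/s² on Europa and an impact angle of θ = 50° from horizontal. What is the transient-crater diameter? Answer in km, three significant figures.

In SI units: d = 1350 m, v = 19500 m/s.
(ρ_i/ρ_t)^0.339 = (2980/920)^0.339 = 1.489
d^0.77 = 1350^0.77 = 257.3
v^0.51 = 19500^0.51 = 154.1
g^-0.24 = 1.31^-0.24 = 0.9372
(sin 50°)^0.33 = 0.7660^0.33 = 0.9158
D = 1.32 × 1.489 × 257.3 × 154.1 × 0.9372 × 0.9158 = 66887 m
   = 66.89 km

D ≈ 66.9 km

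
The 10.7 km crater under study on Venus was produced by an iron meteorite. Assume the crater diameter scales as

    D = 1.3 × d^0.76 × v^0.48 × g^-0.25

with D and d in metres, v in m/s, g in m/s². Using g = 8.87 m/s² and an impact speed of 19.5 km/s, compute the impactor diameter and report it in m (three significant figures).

Rearranging for d: d = [D / (1.3 · 19500^0.48 · 8.87^-0.25)]^(1/0.76).
D = 10700 m.
19500^0.48 = 114.6
8.87^-0.25 = 0.5795
Denominator = 1.3 × 114.6 × 0.5795 = 86.33
D / 86.33 = 10700 / 86.33 = 123.9
d = 123.9^(1/0.76) = 123.9^1.3158 = 567.6 m

d ≈ 568 m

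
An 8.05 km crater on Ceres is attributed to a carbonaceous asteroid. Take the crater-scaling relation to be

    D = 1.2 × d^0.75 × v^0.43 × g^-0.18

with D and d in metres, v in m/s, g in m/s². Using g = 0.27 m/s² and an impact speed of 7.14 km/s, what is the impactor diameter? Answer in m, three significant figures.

Rearranging for d: d = [D / (1.2 · 7140^0.43 · 0.27^-0.18)]^(1/0.75).
D = 8050 m.
7140^0.43 = 45.40
0.27^-0.18 = 1.266
Denominator = 1.2 × 45.40 × 1.266 = 68.97
D / 68.97 = 8050 / 68.97 = 116.7
d = 116.7^(1/0.75) = 116.7^1.3333 = 570.2 m

d ≈ 570 m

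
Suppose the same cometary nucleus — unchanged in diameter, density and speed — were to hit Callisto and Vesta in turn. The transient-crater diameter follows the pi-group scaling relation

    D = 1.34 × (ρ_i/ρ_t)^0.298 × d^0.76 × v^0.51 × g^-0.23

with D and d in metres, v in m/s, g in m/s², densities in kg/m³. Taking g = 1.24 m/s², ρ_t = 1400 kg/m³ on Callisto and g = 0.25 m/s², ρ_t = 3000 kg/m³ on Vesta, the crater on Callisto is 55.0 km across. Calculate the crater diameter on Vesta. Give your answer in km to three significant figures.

D ≈ 63.3 km

The impactor-only factors (d, v, ρ_i) cancel in the ratio, leaving D_Vesta/D_Callisto = (g_Vesta/g_Callisto)^-0.23 · (ρ_t,Callisto/ρ_t,Vesta)^0.298.
(0.25/1.24)^-0.23 = 0.2016^-0.23 = 1.445
(1400/3000)^0.298 = 0.4667^0.298 = 0.7968
Ratio = 1.445 × 0.7968 = 1.151
D_Vesta = 1.151 × 55.0 km = 63.3 km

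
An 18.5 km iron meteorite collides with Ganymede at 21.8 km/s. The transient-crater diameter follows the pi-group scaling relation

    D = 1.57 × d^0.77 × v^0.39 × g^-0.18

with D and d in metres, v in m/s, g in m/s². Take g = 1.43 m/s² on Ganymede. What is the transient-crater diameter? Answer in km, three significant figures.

D ≈ 140 km

In SI units: d = 18500 m, v = 21800 m/s.
d^0.77 = 18500^0.77 = 1931
v^0.39 = 21800^0.39 = 49.20
g^-0.18 = 1.43^-0.18 = 0.9376
D = 1.57 × 1931 × 49.20 × 0.9376 = 1.399 × 10^5 m
   = 139.9 km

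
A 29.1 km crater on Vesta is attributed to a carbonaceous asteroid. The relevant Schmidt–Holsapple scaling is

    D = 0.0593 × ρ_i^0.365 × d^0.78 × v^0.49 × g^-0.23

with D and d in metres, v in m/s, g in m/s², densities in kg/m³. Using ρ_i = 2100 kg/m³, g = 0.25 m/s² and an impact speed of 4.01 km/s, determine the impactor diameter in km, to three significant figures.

d ≈ 2.00 km

Rearranging for d: d = [D / (0.0593 · 2100^0.365 · 4010^0.49 · 0.25^-0.23)]^(1/0.78).
D = 29100 m.
2100^0.365 = 16.32
4010^0.49 = 58.28
0.25^-0.23 = 1.376
Denominator = 0.0593 × 16.32 × 58.28 × 1.376 = 77.61
D / 77.61 = 29100 / 77.61 = 375.0
d = 375.0^(1/0.78) = 375.0^1.2821 = 1996 m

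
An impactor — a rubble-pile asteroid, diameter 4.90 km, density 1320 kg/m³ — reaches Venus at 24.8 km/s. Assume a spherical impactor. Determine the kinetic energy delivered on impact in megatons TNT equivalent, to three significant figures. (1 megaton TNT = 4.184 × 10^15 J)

d = 4900 m; v = 24800 m/s.
Mass m = (π/6) ρ d³ = (π/6) × 1320 × (4900)³ = 8.131 × 10^13 kg
E = ½ m v² = 0.5 × 8.131 × 10^13 × (24800)² = 2.500 × 10^22 J
   = 2.500 × 10^22 / 4.184×10^15 = 5.975 × 10^6 Mt

E ≈ 5.98 × 10^6 Mt TNT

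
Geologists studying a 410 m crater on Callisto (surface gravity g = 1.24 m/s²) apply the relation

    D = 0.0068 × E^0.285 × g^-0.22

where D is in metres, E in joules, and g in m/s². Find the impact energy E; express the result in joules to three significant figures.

E ≈ 7.00 × 10^16 J

Rearranging: E = [D / (0.0068 · g^-0.22)]^(1/0.285).
g^-0.22 = 1.24^-0.22 = 0.9538
D / (0.0068 × 0.9538) = 410 / (6.486 × 10^-3) = 6.321 × 10^4
E = (6.321 × 10^4)^3.5088 = 6.998 × 10^16 J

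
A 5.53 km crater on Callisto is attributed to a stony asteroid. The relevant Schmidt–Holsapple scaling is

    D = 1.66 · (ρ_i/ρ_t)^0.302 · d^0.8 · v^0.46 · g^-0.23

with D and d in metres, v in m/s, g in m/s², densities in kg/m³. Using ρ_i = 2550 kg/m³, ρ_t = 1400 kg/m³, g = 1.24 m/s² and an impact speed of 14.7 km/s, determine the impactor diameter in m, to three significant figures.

Rearranging for d: d = [D / (1.66 · (2550/1400)^0.302 · 14700^0.46 · 1.24^-0.23)]^(1/0.8).
D = 5530 m.
(2550/1400)^0.302 = 1.199
14700^0.46 = 82.60
1.24^-0.23 = 0.9517
Denominator = 1.66 × 1.199 × 82.60 × 0.9517 = 156.5
D / 156.5 = 5530 / 156.5 = 35.34
d = 35.34^(1/0.8) = 35.34^1.25 = 86.17 m

d ≈ 86.2 m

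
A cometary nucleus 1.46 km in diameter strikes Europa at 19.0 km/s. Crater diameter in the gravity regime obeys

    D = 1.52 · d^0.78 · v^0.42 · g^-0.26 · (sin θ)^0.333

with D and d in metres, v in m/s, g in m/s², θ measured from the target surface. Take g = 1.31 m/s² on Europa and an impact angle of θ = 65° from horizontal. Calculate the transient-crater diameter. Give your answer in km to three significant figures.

In SI units: d = 1460 m, v = 19000 m/s.
d^0.78 = 1460^0.78 = 293.9
v^0.42 = 19000^0.42 = 62.67
g^-0.26 = 1.31^-0.26 = 0.9322
(sin 65°)^0.333 = 0.9063^0.333 = 0.9678
D = 1.52 × 293.9 × 62.67 × 0.9322 × 0.9678 = 25258 m
   = 25.26 km

D ≈ 25.3 km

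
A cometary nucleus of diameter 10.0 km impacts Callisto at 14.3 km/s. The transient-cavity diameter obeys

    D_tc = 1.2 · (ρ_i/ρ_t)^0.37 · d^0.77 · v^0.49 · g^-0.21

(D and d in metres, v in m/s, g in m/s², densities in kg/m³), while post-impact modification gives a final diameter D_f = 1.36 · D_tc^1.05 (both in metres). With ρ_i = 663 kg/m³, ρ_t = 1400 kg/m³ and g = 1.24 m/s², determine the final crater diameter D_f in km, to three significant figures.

D_f ≈ 277 km

In SI: d = 10000 m, v = 14300 m/s.
(ρ_i/ρ_t)^0.37 = (663/1400)^0.37 = 0.7584
d^0.77 = 10000^0.77 = 1202
v^0.49 = 14300^0.49 = 108.7
g^-0.21 = 1.24^-0.21 = 0.9558
D_tc = 1.2 × 0.7584 × 1202 × 108.7 × 0.9558 = 1.137 × 10^5 m
D_f = 1.36 × (1.137 × 10^5)^1.05 = 2.767 × 10^5 m
     = 276.7 km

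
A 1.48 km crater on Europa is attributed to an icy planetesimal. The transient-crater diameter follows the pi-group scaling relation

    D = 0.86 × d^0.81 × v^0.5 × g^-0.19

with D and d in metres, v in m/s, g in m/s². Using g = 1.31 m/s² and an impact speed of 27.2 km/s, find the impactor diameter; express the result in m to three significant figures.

Rearranging for d: d = [D / (0.86 · 27200^0.5 · 1.31^-0.19)]^(1/0.81).
D = 1480 m.
27200^0.5 = 164.9
1.31^-0.19 = 0.9500
Denominator = 0.86 × 164.9 × 0.9500 = 134.7
D / 134.7 = 1480 / 134.7 = 10.99
d = 10.99^(1/0.81) = 10.99^1.2346 = 19.28 m

d ≈ 19.3 m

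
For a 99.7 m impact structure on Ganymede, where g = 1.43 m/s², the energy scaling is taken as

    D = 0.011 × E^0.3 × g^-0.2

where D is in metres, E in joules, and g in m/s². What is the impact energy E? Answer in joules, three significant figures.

Rearranging: E = [D / (0.011 · g^-0.2)]^(1/0.3).
g^-0.2 = 1.43^-0.2 = 0.9310
D / (0.011 × 0.9310) = 99.7 / (0.01024) = 9.736 × 10^3
E = (9.736 × 10^3)^3.3333 = 1.970 × 10^13 J

E ≈ 1.97 × 10^13 J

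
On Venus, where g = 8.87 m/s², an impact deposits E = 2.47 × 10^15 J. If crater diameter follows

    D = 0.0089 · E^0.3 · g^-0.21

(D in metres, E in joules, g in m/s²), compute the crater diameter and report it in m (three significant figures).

D ≈ 233 m

E^0.3 = (2.47 × 10^15)^0.3 = 4.148 × 10^4
g^-0.21 = 8.87^-0.21 = 0.6323
D = 0.0089 × 4.148 × 10^4 × 0.6323 = 233.4 m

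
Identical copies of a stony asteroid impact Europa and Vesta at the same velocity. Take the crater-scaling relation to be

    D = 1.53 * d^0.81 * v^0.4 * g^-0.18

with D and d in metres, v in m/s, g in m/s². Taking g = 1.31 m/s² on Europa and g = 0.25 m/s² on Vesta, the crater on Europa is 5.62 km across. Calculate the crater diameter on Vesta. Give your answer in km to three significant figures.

All impactor-dependent factors cancel in the ratio, leaving D_Vesta/D_Europa = (g_Vesta/g_Europa)^-0.18.
(0.25/1.31)^-0.18 = 0.1908^-0.18 = 1.347
D_Vesta = 1.347 × 5.62 km = 7.57 km

D ≈ 7.57 km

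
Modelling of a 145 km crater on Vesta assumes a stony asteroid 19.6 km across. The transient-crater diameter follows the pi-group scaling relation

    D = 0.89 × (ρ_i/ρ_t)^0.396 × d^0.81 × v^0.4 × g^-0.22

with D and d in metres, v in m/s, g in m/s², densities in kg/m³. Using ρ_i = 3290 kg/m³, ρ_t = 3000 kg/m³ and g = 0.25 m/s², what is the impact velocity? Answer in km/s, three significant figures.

v ≈ 9.28 km/s

Rearranging for v: v = [D / (0.89 · (3290/3000)^0.396 · 19600^0.81 · 0.25^-0.22)]^(1/0.4).
D = 145000 m.
(3290/3000)^0.396 = 1.037
19600^0.81 = 2997
0.25^-0.22 = 1.357
Denominator = 0.89 × 1.037 × 2997 × 1.357 = 3753
D / 3753 = 145000 / 3753 = 38.64
v = 38.64^(1/0.4) = 38.64^2.5 = 9281 m/s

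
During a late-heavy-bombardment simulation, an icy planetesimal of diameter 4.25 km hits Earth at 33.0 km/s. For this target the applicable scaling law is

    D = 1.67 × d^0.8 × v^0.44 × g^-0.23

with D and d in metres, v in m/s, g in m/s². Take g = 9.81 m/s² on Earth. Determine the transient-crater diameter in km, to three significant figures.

In SI units: d = 4250 m, v = 33000 m/s.
d^0.8 = 4250^0.8 = 799.3
v^0.44 = 33000^0.44 = 97.31
g^-0.23 = 9.81^-0.23 = 0.5914
D = 1.67 × 799.3 × 97.31 × 0.5914 = 76818 m
   = 76.82 km

D ≈ 76.8 km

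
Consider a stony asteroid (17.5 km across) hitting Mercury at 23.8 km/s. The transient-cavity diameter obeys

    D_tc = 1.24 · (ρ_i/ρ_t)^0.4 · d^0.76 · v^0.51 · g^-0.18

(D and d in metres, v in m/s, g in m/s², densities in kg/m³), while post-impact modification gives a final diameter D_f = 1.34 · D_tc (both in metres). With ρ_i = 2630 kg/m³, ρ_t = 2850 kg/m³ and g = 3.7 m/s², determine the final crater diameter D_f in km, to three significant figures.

In SI: d = 17500 m, v = 23800 m/s.
(ρ_i/ρ_t)^0.4 = (2630/2850)^0.4 = 0.9684
d^0.76 = 17500^0.76 = 1678
v^0.51 = 23800^0.51 = 170.6
g^-0.18 = 3.7^-0.18 = 0.7902
D_tc = 1.24 × 0.9684 × 1678 × 170.6 × 0.7902 = 2.716 × 10^5 m
D_f = 1.34 × 2.716 × 10^5 = 3.639 × 10^5 m
     = 363.9 km

D_f ≈ 364 km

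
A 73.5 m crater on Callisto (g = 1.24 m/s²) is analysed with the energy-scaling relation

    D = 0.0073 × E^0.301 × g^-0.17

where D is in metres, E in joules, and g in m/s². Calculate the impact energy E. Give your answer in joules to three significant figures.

Rearranging: E = [D / (0.0073 · g^-0.17)]^(1/0.301).
g^-0.17 = 1.24^-0.17 = 0.9641
D / (0.0073 × 0.9641) = 73.5 / (7.038 × 10^-3) = 1.044 × 10^4
E = (1.044 × 10^4)^3.3223 = 2.246 × 10^13 J

E ≈ 2.25 × 10^13 J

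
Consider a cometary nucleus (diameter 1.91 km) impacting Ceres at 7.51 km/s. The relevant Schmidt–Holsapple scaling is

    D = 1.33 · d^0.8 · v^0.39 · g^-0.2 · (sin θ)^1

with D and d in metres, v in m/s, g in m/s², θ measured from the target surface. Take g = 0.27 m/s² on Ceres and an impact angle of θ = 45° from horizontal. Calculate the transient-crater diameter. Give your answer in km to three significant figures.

In SI units: d = 1910 m, v = 7510 m/s.
d^0.8 = 1910^0.8 = 421.5
v^0.39 = 7510^0.39 = 32.47
g^-0.2 = 0.27^-0.2 = 1.299
(sin 45°)^1 = 0.7071^1 = 0.7071
D = 1.33 × 421.5 × 32.47 × 1.299 × 0.7071 = 16719 m
   = 16.72 km

D ≈ 16.7 km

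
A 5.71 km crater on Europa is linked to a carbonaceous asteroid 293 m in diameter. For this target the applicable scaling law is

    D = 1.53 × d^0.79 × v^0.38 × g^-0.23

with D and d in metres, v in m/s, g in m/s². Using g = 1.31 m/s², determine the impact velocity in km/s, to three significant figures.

Rearranging for v: v = [D / (1.53 · 293^0.79 · 1.31^-0.23)]^(1/0.38).
D = 5710 m.
293^0.79 = 88.88
1.31^-0.23 = 0.9398
Denominator = 1.53 × 88.88 × 0.9398 = 127.8
D / 127.8 = 5710 / 127.8 = 44.68
v = 44.68^(1/0.38) = 44.68^2.6316 = 22001 m/s

v ≈ 22.0 km/s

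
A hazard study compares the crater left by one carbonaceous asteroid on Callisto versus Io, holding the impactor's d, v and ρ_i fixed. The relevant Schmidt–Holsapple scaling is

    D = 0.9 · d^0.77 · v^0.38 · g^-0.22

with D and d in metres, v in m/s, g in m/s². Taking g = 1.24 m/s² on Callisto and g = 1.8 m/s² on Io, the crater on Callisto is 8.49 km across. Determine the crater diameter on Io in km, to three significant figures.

D ≈ 7.82 km

All impactor-dependent factors cancel in the ratio, leaving D_Io/D_Callisto = (g_Io/g_Callisto)^-0.22.
(1.8/1.24)^-0.22 = 1.452^-0.22 = 0.9212
D_Io = 0.9212 × 8.49 km = 7.82 km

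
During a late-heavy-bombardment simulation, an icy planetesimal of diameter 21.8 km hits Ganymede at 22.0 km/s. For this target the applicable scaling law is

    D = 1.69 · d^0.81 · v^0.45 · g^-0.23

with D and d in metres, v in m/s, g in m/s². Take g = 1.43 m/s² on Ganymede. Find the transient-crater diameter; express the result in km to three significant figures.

In SI units: d = 21800 m, v = 22000 m/s.
d^0.81 = 21800^0.81 = 3267
v^0.45 = 22000^0.45 = 89.97
g^-0.23 = 1.43^-0.23 = 0.9210
D = 1.69 × 3267 × 89.97 × 0.9210 = 4.575 × 10^5 m
   = 457.5 km

D ≈ 458 km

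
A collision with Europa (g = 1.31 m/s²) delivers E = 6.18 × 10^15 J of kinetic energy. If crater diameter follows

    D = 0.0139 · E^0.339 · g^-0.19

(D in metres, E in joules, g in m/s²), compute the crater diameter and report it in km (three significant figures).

D ≈ 2.98 km

E^0.339 = (6.18 × 10^15)^0.339 = 2.255 × 10^5
g^-0.19 = 1.31^-0.19 = 0.9500
D = 0.0139 × 2.255 × 10^5 × 0.9500 = 2978 m
   = 2.978 km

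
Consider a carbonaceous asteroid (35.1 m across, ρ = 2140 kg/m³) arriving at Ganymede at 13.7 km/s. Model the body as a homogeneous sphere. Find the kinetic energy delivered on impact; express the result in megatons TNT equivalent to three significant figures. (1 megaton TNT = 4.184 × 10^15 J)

E ≈ 1.09 Mt TNT

v = 13700 m/s.
Mass m = (π/6) ρ d³ = (π/6) × 2140 × (35.1)³ = 4.845 × 10^7 kg
E = ½ m v² = 0.5 × 4.845 × 10^7 × (13700)² = 4.547 × 10^15 J
   = 4.547 × 10^15 / 4.184×10^15 = 1.087 Mt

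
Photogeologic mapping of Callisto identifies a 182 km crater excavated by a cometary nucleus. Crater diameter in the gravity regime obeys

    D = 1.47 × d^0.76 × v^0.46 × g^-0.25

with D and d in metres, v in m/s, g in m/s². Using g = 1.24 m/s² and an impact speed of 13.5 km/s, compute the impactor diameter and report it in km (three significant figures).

Rearranging for d: d = [D / (1.47 · 13500^0.46 · 1.24^-0.25)]^(1/0.76).
D = 182000 m.
13500^0.46 = 79.42
1.24^-0.25 = 0.9476
Denominator = 1.47 × 79.42 × 0.9476 = 110.6
D / 110.6 = 182000 / 110.6 = 1646
d = 1646^(1/0.76) = 1646^1.3158 = 17068 m

d ≈ 17.1 km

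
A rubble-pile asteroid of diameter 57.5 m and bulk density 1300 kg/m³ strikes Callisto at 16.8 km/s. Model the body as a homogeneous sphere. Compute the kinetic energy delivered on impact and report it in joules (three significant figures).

E ≈ 1.83 × 10^16 J

v = 16800 m/s.
Mass m = (π/6) ρ d³ = (π/6) × 1300 × (57.5)³ = 1.294 × 10^8 kg
E = ½ m v² = 0.5 × 1.294 × 10^8 × (16800)² = 1.826 × 10^16 J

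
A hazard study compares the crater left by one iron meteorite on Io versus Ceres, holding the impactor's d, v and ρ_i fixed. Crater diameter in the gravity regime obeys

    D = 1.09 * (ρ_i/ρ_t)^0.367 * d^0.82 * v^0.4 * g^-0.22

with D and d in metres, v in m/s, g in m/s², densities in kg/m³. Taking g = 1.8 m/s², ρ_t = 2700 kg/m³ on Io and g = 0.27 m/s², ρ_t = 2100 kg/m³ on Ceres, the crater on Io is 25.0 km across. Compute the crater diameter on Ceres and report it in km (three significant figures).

The impactor-only factors (d, v, ρ_i) cancel in the ratio, leaving D_Ceres/D_Io = (g_Ceres/g_Io)^-0.22 · (ρ_t,Io/ρ_t,Ceres)^0.367.
(0.27/1.8)^-0.22 = 0.1500^-0.22 = 1.518
(2700/2100)^0.367 = 1.286^0.367 = 1.097
Ratio = 1.518 × 1.097 = 1.665
D_Ceres = 1.665 × 25.0 km = 41.6 km

D ≈ 41.6 km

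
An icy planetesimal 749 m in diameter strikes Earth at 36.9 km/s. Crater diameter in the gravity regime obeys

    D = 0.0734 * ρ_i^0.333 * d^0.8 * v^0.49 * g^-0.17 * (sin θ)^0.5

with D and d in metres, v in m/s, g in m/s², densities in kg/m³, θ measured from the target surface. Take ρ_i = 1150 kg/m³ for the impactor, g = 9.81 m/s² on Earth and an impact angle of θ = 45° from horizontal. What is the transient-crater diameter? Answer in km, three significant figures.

In SI units: v = 36900 m/s.
ρ_i^0.333 = 1150^0.333 = 10.45
d^0.8 = 749^0.8 = 199.3
v^0.49 = 36900^0.49 = 172.9
g^-0.17 = 9.81^-0.17 = 0.6783
(sin 45°)^0.5 = 0.7071^0.5 = 0.8409
D = 0.0734 × 10.45 × 199.3 × 172.9 × 0.6783 × 0.8409 = 15076 m
   = 15.08 km

D ≈ 15.1 km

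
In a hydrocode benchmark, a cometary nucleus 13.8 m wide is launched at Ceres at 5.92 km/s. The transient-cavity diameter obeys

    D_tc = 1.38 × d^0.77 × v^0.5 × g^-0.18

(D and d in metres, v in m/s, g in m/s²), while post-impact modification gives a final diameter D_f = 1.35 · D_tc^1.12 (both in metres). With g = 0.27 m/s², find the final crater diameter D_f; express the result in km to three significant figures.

v = 5920 m/s.
d^0.77 = 13.8^0.77 = 7.546
v^0.5 = 5920^0.5 = 76.94
g^-0.18 = 0.27^-0.18 = 1.266
D_tc = 1.38 × 7.546 × 76.94 × 1.266 = 1014 m
D_f = 1.35 × (1014)^1.12 = 3141 m
     = 3.141 km

D_f ≈ 3.14 km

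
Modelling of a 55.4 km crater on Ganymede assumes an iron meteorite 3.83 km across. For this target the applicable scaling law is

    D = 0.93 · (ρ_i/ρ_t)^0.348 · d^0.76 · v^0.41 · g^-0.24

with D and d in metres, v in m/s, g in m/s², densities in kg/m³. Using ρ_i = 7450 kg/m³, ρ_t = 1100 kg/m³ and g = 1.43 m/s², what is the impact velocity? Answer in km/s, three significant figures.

Rearranging for v: v = [D / (0.93 · (7450/1100)^0.348 · 3830^0.76 · 1.43^-0.24)]^(1/0.41).
D = 55400 m.
(7450/1100)^0.348 = 1.946
3830^0.76 = 528.7
1.43^-0.24 = 0.9177
Denominator = 0.93 × 1.946 × 528.7 × 0.9177 = 878.1
D / 878.1 = 55400 / 878.1 = 63.09
v = 63.09^(1/0.41) = 63.09^2.439 = 24553 m/s

v ≈ 24.6 km/s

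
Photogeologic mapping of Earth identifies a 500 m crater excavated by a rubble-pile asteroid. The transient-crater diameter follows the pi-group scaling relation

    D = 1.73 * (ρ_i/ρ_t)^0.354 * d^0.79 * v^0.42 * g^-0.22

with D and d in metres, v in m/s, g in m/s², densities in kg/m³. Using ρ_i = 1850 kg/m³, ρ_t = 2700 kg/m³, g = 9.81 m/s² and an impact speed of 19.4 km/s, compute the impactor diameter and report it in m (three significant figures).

d ≈ 15.3 m

Rearranging for d: d = [D / (1.73 · (1850/2700)^0.354 · 19400^0.42 · 9.81^-0.22)]^(1/0.79).
(1850/2700)^0.354 = 0.8747
19400^0.42 = 63.22
9.81^-0.22 = 0.6051
Denominator = 1.73 × 0.8747 × 63.22 × 0.6051 = 57.89
D / 57.89 = 500 / 57.89 = 8.637
d = 8.637^(1/0.79) = 8.637^1.2658 = 15.32 m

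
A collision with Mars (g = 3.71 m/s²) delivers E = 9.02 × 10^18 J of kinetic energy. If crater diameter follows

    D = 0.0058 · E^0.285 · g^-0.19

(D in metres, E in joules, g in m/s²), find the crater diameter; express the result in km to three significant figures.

E^0.285 = (9.02 × 10^18)^0.285 = 2.525 × 10^5
g^-0.19 = 3.71^-0.19 = 0.7795
D = 0.0058 × 2.525 × 10^5 × 0.7795 = 1142 m
   = 1.142 km

D ≈ 1.14 km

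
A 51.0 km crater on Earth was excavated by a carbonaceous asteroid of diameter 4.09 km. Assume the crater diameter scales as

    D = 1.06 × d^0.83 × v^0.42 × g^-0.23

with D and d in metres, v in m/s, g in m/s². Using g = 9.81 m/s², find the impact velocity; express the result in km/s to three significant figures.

Rearranging for v: v = [D / (1.06 · 4090^0.83 · 9.81^-0.23)]^(1/0.42).
D = 51000 m.
4090^0.83 = 994.8
9.81^-0.23 = 0.5914
Denominator = 1.06 × 994.8 × 0.5914 = 623.6
D / 623.6 = 51000 / 623.6 = 81.78
v = 81.78^(1/0.42) = 81.78^2.381 = 35811 m/s

v ≈ 35.8 km/s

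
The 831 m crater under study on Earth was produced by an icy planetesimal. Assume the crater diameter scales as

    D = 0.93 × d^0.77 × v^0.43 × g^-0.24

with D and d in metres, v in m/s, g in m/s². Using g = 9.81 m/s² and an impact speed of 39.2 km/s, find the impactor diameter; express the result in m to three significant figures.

d ≈ 37.7 m

Rearranging for d: d = [D / (0.93 · 39200^0.43 · 9.81^-0.24)]^(1/0.77).
39200^0.43 = 94.43
9.81^-0.24 = 0.5781
Denominator = 0.93 × 94.43 × 0.5781 = 50.77
D / 50.77 = 831 / 50.77 = 16.37
d = 16.37^(1/0.77) = 16.37^1.2987 = 37.73 m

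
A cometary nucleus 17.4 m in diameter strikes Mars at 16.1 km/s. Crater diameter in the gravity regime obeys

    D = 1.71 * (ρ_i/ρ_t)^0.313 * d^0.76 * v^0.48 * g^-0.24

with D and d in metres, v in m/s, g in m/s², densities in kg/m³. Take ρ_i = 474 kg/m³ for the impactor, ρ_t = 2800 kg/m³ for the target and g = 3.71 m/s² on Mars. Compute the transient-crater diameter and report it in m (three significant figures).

D ≈ 656 m

In SI units: v = 16100 m/s.
(ρ_i/ρ_t)^0.313 = (474/2800)^0.313 = 0.5735
d^0.76 = 17.4^0.76 = 8.766
v^0.48 = 16100^0.48 = 104.5
g^-0.24 = 3.71^-0.24 = 0.7300
D = 1.71 × 0.5735 × 8.766 × 104.5 × 0.7300 = 655.8 m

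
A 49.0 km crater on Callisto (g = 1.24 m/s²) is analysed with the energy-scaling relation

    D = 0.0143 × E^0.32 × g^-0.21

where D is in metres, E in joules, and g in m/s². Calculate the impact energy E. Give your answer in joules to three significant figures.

Rearranging: E = [D / (0.0143 · g^-0.21)]^(1/0.32).
D = 49000 m.
g^-0.21 = 1.24^-0.21 = 0.9558
D / (0.0143 × 0.9558) = 49000 / (0.01367) = 3.584 × 10^6
E = (3.584 × 10^6)^3.125 = 3.037 × 10^20 J

E ≈ 3.04 × 10^20 J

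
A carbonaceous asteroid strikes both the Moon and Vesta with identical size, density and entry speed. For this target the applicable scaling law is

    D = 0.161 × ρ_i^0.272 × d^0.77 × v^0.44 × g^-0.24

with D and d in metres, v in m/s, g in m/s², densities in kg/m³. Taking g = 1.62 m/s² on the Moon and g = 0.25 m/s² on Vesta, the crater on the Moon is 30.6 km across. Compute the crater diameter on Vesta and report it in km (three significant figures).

All impactor-dependent factors cancel in the ratio, leaving D_Vesta/D_Moon = (g_Vesta/g_Moon)^-0.24.
(0.25/1.62)^-0.24 = 0.1543^-0.24 = 1.566
D_Vesta = 1.566 × 30.6 km = 47.9 km

D ≈ 47.9 km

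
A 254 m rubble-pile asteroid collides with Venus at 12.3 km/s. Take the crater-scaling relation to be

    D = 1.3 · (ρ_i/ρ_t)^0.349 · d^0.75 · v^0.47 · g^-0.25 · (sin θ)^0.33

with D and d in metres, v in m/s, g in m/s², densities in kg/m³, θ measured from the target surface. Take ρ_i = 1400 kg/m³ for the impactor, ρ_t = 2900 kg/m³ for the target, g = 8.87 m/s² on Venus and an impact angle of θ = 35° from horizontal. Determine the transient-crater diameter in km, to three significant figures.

In SI units: v = 12300 m/s.
(ρ_i/ρ_t)^0.349 = (1400/2900)^0.349 = 0.7756
d^0.75 = 254^0.75 = 63.62
v^0.47 = 12300^0.47 = 83.61
g^-0.25 = 8.87^-0.25 = 0.5795
(sin 35°)^0.33 = 0.5736^0.33 = 0.8324
D = 1.3 × 0.7756 × 63.62 × 83.61 × 0.5795 × 0.8324 = 2587 m
   = 2.587 km

D ≈ 2.59 km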